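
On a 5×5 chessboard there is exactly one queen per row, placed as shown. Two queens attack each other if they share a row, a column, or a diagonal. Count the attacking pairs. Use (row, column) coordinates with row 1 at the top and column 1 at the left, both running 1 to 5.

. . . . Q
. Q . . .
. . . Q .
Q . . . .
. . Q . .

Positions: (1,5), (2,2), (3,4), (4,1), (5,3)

0

All columns are distinct and no two queens satisfy |Δrow| = |Δcol|, so no pair attacks.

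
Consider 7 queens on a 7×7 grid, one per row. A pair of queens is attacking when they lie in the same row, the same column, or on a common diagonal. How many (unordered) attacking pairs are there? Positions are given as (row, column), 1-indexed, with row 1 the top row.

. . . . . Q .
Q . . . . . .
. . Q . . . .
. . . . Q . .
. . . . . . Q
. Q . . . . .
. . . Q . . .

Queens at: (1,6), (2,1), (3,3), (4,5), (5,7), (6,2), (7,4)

0

All columns are distinct and no two queens satisfy |Δrow| = |Δcol|, so no pair attacks.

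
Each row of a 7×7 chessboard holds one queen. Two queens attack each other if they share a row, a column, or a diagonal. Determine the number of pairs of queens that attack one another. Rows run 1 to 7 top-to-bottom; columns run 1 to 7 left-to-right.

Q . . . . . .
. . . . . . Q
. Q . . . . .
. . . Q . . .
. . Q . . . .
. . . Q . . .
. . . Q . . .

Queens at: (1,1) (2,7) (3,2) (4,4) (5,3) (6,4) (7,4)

6

Same column: (4,4)–(6,4) (column 4); (4,4)–(7,4) (column 4); (6,4)–(7,4) (column 4).
Same diagonal: (1,1)–(4,4) (|1−4| = |1−4| = 3); (4,4)–(5,3) (|4−5| = |4−3| = 1); (5,3)–(6,4) (|5−6| = |3−4| = 1).
Total attacking pairs: 6.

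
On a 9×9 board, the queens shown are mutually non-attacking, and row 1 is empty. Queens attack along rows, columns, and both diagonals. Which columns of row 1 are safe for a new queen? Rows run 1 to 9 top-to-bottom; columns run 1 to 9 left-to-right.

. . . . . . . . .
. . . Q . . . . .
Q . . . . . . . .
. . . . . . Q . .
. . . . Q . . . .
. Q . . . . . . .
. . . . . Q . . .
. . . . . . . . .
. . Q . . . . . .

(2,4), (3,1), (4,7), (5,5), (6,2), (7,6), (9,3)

columns 8

(2,4) attacks row 1 at column 4 and diagonals 3, 5.
(3,1) attacks row 1 at column 1 and diagonals 3.
(4,7) attacks row 1 at column 7 and diagonals 4.
(5,5) attacks row 1 at column 5 and diagonals 1, 9.
(6,2) attacks row 1 at column 2 and diagonals 7.
(7,6) attacks row 1 at column 6.
(9,3) attacks row 1 at column 3.
Attacked columns: {1, 2, 3, 4, 5, 6, 7, 9}. Safe: {8}.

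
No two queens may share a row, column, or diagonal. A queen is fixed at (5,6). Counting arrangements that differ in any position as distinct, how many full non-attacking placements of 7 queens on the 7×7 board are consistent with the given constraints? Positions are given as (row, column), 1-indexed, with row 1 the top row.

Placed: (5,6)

Branch on row 1: col 1 → 1; col 3 → 1; col 4 → 2; col 5 → 1; col 7 → 1.
Sum: 1 + 1 + 2 + 1 + 1 = 6.

6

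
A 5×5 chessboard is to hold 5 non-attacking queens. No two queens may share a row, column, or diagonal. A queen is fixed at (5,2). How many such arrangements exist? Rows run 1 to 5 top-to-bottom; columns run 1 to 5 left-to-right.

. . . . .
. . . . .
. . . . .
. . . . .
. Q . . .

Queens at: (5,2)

2

Branch on row 1: col 1 → 0; col 3 → 0; col 4 → 1; col 5 → 1.
Sum: 0 + 0 + 1 + 1 = 2.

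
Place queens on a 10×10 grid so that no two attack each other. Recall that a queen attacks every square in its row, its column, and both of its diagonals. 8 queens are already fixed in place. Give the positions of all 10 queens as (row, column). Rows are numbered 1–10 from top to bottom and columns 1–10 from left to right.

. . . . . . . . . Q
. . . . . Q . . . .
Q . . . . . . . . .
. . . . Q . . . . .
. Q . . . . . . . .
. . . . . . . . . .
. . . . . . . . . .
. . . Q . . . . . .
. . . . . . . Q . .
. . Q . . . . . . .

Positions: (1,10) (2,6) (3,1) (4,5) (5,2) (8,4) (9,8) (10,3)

Row 6: attacked by (1,10)→{5,10}; (2,6)→{2,6,10}; (3,1)→{1,4}; (4,5)→{3,5,7}; (5,2)→{1,2,3}; (8,4)→{2,4,6}; (9,8)→{5,8}; (10,3)→{3,7}. Safe: 9. Place at column 9.
Row 7: attacked by (1,10)→{4,10}; (2,6)→{1,6}; (3,1)→{1,5}; (4,5)→{2,5,8}; (5,2)→{2,4}; (6,9)→{8,9,10}; (8,4)→{3,4,5}; (9,8)→{6,8,10}; (10,3)→{3,6}. Safe: 7. Place at column 7.
Columns [10, 6, 1, 5, 2, 9, 7, 4, 8, 3], r−c [-9, -4, 2, -1, 3, -3, 0, 4, 1, 7], r+c [11, 8, 4, 9, 7, 15, 14, 12, 17, 13] are all distinct, so no two queens attack.

(1,10) (2,6) (3,1) (4,5) (5,2) (6,9) (7,7) (8,4) (9,8) (10,3)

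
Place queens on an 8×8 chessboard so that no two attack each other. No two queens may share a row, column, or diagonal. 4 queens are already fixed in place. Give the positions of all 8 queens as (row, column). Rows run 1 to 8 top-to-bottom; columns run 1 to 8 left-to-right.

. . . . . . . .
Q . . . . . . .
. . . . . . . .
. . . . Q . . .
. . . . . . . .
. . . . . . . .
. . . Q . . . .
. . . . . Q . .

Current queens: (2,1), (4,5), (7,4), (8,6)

Row 1: attacked by (2,1)→{1,2}; (4,5)→{2,5,8}; (7,4)→{4}; (8,6)→{6}. Safe: 3, 7. Place at column 3.
Row 3: attacked by (1,3)→{1,3,5}; (2,1)→{1,2}; (4,5)→{4,5,6}; (7,4)→{4,8}; (8,6)→{1,6}. Safe: 7. Place at column 7.
Row 5: attacked by (1,3)→{3,7}; (2,1)→{1,4}; (3,7)→{5,7}; (4,5)→{4,5,6}; (7,4)→{2,4,6}; (8,6)→{3,6}. Safe: 8. Place at column 8.
Row 6: attacked by (1,3)→{3,8}; (2,1)→{1,5}; (3,7)→{4,7}; (4,5)→{3,5,7}; (5,8)→{7,8}; (7,4)→{3,4,5}; (8,6)→{4,6,8}. Safe: 2. Place at column 2.
Columns [3, 1, 7, 5, 8, 2, 4, 6], r−c [-2, 1, -4, -1, -3, 4, 3, 2], r+c [4, 3, 10, 9, 13, 8, 11, 14] are all distinct, so no two queens attack.

(1,3) (2,1) (3,7) (4,5) (5,8) (6,2) (7,4) (8,6)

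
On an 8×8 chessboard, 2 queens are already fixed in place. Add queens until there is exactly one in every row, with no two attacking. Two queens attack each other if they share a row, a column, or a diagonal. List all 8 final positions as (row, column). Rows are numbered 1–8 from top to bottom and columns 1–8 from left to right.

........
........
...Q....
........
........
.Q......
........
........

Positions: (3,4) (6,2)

(1,5) (2,1) (3,4) (4,6) (5,8) (6,2) (7,7) (8,3)

Row 1: attacked by (3,4)→{2,4,6}; (6,2)→{2,7}. Safe: 1, 3, 5, 8. Place at column 5.
Row 2: attacked by (1,5)→{4,5,6}; (3,4)→{3,4,5}; (6,2)→{2,6}. Safe: 1, 7, 8. Place at column 1.
Row 4: attacked by (1,5)→{2,5,8}; (2,1)→{1,3}; (3,4)→{3,4,5}; (6,2)→{2,4}. Safe: 6, 7. Place at column 6.
Row 5: attacked by (1,5)→{1,5}; (2,1)→{1,4}; (3,4)→{2,4,6}; (4,6)→{5,6,7}; (6,2)→{1,2,3}. Safe: 8. Place at column 8.
Row 7: attacked by (1,5)→{5}; (2,1)→{1,6}; (3,4)→{4,8}; (4,6)→{3,6}; (5,8)→{6,8}; (6,2)→{1,2,3}. Safe: 7. Place at column 7.
Row 8: attacked by (1,5)→{5}; (2,1)→{1,7}; (3,4)→{4}; (4,6)→{2,6}; (5,8)→{5,8}; (6,2)→{2,4}; (7,7)→{6,7,8}. Safe: 3. Place at column 3.
Columns [5, 1, 4, 6, 8, 2, 7, 3], r−c [-4, 1, -1, -2, -3, 4, 0, 5], r+c [6, 3, 7, 10, 13, 8, 14, 11] are all distinct, so no two queens attack.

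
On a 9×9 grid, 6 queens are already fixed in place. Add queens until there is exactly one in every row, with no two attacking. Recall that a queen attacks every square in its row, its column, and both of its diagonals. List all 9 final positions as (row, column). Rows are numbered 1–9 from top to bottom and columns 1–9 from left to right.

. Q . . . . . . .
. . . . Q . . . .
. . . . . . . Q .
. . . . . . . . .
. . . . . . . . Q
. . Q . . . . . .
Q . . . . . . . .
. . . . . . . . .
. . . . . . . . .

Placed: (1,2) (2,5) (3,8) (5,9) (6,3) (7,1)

Row 4: attacked by (1,2)→{2,5}; (2,5)→{3,5,7}; (3,8)→{7,8,9}; (5,9)→{8,9}; (6,3)→{1,3,5}; (7,1)→{1,4}. Safe: 6. Place at column 6.
Row 8: attacked by (1,2)→{2,9}; (2,5)→{5}; (3,8)→{3,8}; (4,6)→{2,6}; (5,9)→{6,9}; (6,3)→{1,3,5}; (7,1)→{1,2}. Safe: 4, 7. Place at column 7.
Row 9: attacked by (1,2)→{2}; (2,5)→{5}; (3,8)→{2,8}; (4,6)→{1,6}; (5,9)→{5,9}; (6,3)→{3,6}; (7,1)→{1,3}; (8,7)→{6,7,8}. Safe: 4. Place at column 4.
Columns [2, 5, 8, 6, 9, 3, 1, 7, 4], r−c [-1, -3, -5, -2, -4, 3, 6, 1, 5], r+c [3, 7, 11, 10, 14, 9, 8, 15, 13] are all distinct, so no two queens attack.

(1,2) (2,5) (3,8) (4,6) (5,9) (6,3) (7,1) (8,7) (9,4)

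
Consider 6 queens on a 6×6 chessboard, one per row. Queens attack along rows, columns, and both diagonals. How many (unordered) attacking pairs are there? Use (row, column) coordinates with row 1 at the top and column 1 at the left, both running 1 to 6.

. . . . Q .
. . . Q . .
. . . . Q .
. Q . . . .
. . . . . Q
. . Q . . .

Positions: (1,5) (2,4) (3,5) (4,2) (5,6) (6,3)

Same column: (1,5)–(3,5) (column 5).
Same diagonal: (1,5)–(2,4) (|1−2| = |5−4| = 1); (1,5)–(4,2) (|1−4| = |5−2| = 3); (2,4)–(3,5) (|2−3| = |4−5| = 1); (2,4)–(4,2) (|2−4| = |4−2| = 2).
Total attacking pairs: 5.

5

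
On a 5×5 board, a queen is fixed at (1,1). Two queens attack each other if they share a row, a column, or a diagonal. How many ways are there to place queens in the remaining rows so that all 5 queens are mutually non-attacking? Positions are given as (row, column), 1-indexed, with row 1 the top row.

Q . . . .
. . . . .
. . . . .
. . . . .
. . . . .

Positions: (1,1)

Branch on row 2: col 3 → 1; col 4 → 1; col 5 → 0.
Sum: 1 + 1 + 0 = 2.

2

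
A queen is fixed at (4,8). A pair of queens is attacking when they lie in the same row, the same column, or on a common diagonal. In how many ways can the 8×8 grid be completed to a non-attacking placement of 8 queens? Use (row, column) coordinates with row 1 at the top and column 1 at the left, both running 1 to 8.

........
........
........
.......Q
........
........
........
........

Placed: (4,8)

18

Branch on row 1: col 1 → 1; col 2 → 2; col 3 → 4; col 4 → 5; col 6 → 4; col 7 → 2.
Sum: 1 + 2 + 4 + 5 + 4 + 2 = 18.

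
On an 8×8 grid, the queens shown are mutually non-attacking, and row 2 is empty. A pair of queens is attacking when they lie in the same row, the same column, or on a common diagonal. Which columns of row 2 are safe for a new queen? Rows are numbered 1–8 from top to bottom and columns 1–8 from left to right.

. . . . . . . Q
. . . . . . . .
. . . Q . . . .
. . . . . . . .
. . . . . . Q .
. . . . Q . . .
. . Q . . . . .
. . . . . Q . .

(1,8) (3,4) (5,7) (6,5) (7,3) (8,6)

(1,8) attacks row 2 at column 8 and diagonals 7.
(3,4) attacks row 2 at column 4 and diagonals 3, 5.
(5,7) attacks row 2 at column 7 and diagonals 4.
(6,5) attacks row 2 at column 5 and diagonals 1.
(7,3) attacks row 2 at column 3 and diagonals 8.
(8,6) attacks row 2 at column 6.
Attacked columns: {1, 3, 4, 5, 6, 7, 8}. Safe: {2}.

columns 2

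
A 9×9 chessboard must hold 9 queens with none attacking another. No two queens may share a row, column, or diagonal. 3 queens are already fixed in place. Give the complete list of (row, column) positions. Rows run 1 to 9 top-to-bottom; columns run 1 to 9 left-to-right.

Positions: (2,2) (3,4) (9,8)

Row 1: attacked by (2,2)→{1,2,3}; (3,4)→{2,4,6}; (9,8)→{8}. Safe: 5, 7, 9. Place at column 5.
Row 4: attacked by (1,5)→{2,5,8}; (2,2)→{2,4}; (3,4)→{3,4,5}; (9,8)→{3,8}. Safe: 1, 6, 7, 9. Place at column 9.
Row 5: attacked by (1,5)→{1,5,9}; (2,2)→{2,5}; (3,4)→{2,4,6}; (4,9)→{8,9}; (9,8)→{4,8}. Safe: 3, 7. Place at column 7.
Row 6: attacked by (1,5)→{5}; (2,2)→{2,6}; (3,4)→{1,4,7}; (4,9)→{7,9}; (5,7)→{6,7,8}; (9,8)→{5,8}. Safe: 3. Place at column 3.
Row 7: attacked by (1,5)→{5}; (2,2)→{2,7}; (3,4)→{4,8}; (4,9)→{6,9}; (5,7)→{5,7,9}; (6,3)→{2,3,4}; (9,8)→{6,8}. Safe: 1. Place at column 1.
Row 8: attacked by (1,5)→{5}; (2,2)→{2,8}; (3,4)→{4,9}; (4,9)→{5,9}; (5,7)→{4,7}; (6,3)→{1,3,5}; (7,1)→{1,2}; (9,8)→{7,8,9}. Safe: 6. Place at column 6.
Columns [5, 2, 4, 9, 7, 3, 1, 6, 8], r−c [-4, 0, -1, -5, -2, 3, 6, 2, 1], r+c [6, 4, 7, 13, 12, 9, 8, 14, 17] are all distinct, so no two queens attack.

(1,5) (2,2) (3,4) (4,9) (5,7) (6,3) (7,1) (8,6) (9,8)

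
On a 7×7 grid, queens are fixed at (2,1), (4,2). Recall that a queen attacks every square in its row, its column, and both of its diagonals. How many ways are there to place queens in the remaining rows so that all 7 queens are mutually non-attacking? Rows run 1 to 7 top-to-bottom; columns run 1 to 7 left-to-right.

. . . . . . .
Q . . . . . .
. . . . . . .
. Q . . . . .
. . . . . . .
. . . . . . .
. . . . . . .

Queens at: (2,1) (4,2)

2

Branch on row 1: col 3 → 1; col 4 → 1; col 6 → 0; col 7 → 0.
Sum: 1 + 1 + 0 + 0 = 2.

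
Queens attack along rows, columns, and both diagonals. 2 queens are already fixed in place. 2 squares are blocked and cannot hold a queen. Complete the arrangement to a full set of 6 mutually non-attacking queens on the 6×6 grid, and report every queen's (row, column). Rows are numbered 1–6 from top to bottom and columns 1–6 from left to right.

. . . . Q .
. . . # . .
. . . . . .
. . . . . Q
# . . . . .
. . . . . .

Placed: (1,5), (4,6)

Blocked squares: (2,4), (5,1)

Row 2: attacked by (1,5)→{4,5,6}; (4,6)→{4,6}. Blocked: 4. Safe: 1, 2, 3. Place at column 3.
Row 3: attacked by (1,5)→{3,5}; (2,3)→{2,3,4}; (4,6)→{5,6}. Safe: 1. Place at column 1.
Row 5: attacked by (1,5)→{1,5}; (2,3)→{3,6}; (3,1)→{1,3}; (4,6)→{5,6}. Blocked: 1. Safe: 2, 4. Place at column 4.
Row 6: attacked by (1,5)→{5}; (2,3)→{3}; (3,1)→{1,4}; (4,6)→{4,6}; (5,4)→{3,4,5}. Safe: 2. Place at column 2.
Columns [5, 3, 1, 6, 4, 2], r−c [-4, -1, 2, -2, 1, 4], r+c [6, 5, 4, 10, 9, 8] are all distinct, so no two queens attack.

(1,5) (2,3) (3,1) (4,6) (5,4) (6,2)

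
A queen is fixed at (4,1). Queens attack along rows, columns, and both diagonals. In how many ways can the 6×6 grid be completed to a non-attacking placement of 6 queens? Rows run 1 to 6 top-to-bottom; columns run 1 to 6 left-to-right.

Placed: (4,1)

1

Branch on row 1: col 2 → 1; col 3 → 0; col 5 → 0; col 6 → 0.
Sum: 1 + 0 + 0 + 0 = 1.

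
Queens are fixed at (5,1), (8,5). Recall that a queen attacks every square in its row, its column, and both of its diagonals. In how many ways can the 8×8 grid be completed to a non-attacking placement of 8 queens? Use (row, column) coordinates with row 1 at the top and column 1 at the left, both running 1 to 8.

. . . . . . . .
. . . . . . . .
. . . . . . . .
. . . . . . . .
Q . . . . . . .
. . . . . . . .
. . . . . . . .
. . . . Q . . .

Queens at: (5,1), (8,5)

5

Branch on row 1: col 2 → 1; col 3 → 2; col 4 → 0; col 6 → 1; col 7 → 1; col 8 → 0.
Sum: 1 + 2 + 0 + 1 + 1 + 0 = 5.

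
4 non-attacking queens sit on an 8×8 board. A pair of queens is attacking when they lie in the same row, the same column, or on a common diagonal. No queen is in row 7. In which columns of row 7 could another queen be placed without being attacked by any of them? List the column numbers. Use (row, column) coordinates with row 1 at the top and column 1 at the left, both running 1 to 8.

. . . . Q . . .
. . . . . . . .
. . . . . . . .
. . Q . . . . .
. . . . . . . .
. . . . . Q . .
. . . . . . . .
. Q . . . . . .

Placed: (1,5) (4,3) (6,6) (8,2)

(1,5) attacks row 7 at column 5.
(4,3) attacks row 7 at column 3 and diagonals 6.
(6,6) attacks row 7 at column 6 and diagonals 5, 7.
(8,2) attacks row 7 at column 2 and diagonals 1, 3.
Attacked columns: {1, 2, 3, 5, 6, 7}. Safe: {4, 8}.

columns 4, 8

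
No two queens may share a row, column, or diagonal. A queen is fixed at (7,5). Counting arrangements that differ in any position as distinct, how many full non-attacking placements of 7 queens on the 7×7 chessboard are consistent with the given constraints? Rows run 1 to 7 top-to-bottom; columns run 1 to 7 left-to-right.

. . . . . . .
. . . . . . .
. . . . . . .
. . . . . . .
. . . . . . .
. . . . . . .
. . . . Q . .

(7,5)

6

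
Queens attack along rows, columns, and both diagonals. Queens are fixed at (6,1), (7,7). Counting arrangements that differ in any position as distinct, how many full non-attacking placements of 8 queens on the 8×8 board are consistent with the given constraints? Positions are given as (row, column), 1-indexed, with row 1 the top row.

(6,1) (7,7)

Branch on row 1: col 2 → 1; col 3 → 2; col 4 → 0; col 5 → 0; col 8 → 0.
Sum: 1 + 2 + 0 + 0 + 0 = 3.

3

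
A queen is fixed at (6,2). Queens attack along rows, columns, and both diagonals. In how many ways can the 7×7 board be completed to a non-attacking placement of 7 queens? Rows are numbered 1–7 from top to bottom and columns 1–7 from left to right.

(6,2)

Branch on row 1: col 1 → 1; col 3 → 1; col 4 → 0; col 5 → 1; col 6 → 1.
Sum: 1 + 1 + 0 + 1 + 1 = 4.

4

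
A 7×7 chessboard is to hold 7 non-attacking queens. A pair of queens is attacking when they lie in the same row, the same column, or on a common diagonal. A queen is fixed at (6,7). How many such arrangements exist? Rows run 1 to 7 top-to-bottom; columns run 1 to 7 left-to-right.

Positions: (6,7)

7

Branch on row 1: col 1 → 1; col 3 → 2; col 4 → 2; col 5 → 1; col 6 → 1.
Sum: 1 + 2 + 2 + 1 + 1 = 7.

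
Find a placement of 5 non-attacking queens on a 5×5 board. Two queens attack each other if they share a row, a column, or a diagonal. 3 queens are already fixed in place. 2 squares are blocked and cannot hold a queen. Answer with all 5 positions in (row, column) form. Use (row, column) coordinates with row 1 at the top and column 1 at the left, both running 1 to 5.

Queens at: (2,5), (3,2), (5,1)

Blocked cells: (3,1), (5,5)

(1,3) (2,5) (3,2) (4,4) (5,1)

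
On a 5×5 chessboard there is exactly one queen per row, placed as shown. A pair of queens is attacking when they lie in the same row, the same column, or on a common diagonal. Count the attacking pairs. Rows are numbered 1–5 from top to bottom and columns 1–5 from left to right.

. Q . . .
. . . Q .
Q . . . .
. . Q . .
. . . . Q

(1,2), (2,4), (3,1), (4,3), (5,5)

0

All columns are distinct and no two queens satisfy |Δrow| = |Δcol|, so no pair attacks.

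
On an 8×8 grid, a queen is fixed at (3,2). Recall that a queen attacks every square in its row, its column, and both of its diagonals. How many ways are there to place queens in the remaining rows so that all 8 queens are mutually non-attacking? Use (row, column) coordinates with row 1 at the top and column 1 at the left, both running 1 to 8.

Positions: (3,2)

Branch on row 1: col 1 → 0; col 3 → 7; col 5 → 3; col 6 → 2; col 7 → 2; col 8 → 0.
Sum: 0 + 7 + 3 + 2 + 2 + 0 = 14.

14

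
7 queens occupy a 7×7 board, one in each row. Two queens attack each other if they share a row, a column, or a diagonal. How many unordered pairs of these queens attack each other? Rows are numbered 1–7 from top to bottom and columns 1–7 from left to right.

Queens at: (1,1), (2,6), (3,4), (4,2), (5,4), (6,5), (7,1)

4

Same column: (1,1)–(7,1) (column 1); (3,4)–(5,4) (column 4).
Same diagonal: (2,6)–(7,1) (|2−7| = |6−1| = 5); (5,4)–(6,5) (|5−6| = |4−5| = 1).
Total attacking pairs: 4.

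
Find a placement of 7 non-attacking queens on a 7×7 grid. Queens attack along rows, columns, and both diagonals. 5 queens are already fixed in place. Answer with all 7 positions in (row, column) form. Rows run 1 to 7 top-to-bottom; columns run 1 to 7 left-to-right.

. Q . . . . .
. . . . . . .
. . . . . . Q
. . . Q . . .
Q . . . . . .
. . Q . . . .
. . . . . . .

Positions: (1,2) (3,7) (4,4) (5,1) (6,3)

(1,2) (2,5) (3,7) (4,4) (5,1) (6,3) (7,6)

Row 2: attacked by (1,2)→{1,2,3}; (3,7)→{6,7}; (4,4)→{2,4,6}; (5,1)→{1,4}; (6,3)→{3,7}. Safe: 5. Place at column 5.
Row 7: attacked by (1,2)→{2}; (2,5)→{5}; (3,7)→{3,7}; (4,4)→{1,4,7}; (5,1)→{1,3}; (6,3)→{2,3,4}. Safe: 6. Place at column 6.
Columns [2, 5, 7, 4, 1, 3, 6], r−c [-1, -3, -4, 0, 4, 3, 1], r+c [3, 7, 10, 8, 6, 9, 13] are all distinct, so no two queens attack.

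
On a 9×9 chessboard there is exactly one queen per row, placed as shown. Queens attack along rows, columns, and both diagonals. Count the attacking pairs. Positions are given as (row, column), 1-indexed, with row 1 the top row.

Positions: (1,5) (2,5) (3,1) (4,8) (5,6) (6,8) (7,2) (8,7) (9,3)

Same column: (1,5)–(2,5) (column 5); (4,8)–(6,8) (column 8).
Same diagonal: (1,5)–(4,8) (|1−4| = |5−8| = 3); (4,8)–(9,3) (|4−9| = |8−3| = 5).
Total attacking pairs: 4.

4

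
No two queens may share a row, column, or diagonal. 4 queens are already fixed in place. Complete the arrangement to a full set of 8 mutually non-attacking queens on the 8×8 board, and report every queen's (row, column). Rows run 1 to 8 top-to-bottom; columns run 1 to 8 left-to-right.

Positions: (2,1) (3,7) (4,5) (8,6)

Row 1: attacked by (2,1)→{1,2}; (3,7)→{5,7}; (4,5)→{2,5,8}; (8,6)→{6}. Safe: 3, 4. Place at column 3.
Row 5: attacked by (1,3)→{3,7}; (2,1)→{1,4}; (3,7)→{5,7}; (4,5)→{4,5,6}; (8,6)→{3,6}. Safe: 2, 8. Place at column 8.
Row 6: attacked by (1,3)→{3,8}; (2,1)→{1,5}; (3,7)→{4,7}; (4,5)→{3,5,7}; (5,8)→{7,8}; (8,6)→{4,6,8}. Safe: 2. Place at column 2.
Row 7: attacked by (1,3)→{3}; (2,1)→{1,6}; (3,7)→{3,7}; (4,5)→{2,5,8}; (5,8)→{6,8}; (6,2)→{1,2,3}; (8,6)→{5,6,7}. Safe: 4. Place at column 4.
Columns [3, 1, 7, 5, 8, 2, 4, 6], r−c [-2, 1, -4, -1, -3, 4, 3, 2], r+c [4, 3, 10, 9, 13, 8, 11, 14] are all distinct, so no two queens attack.

(1,3) (2,1) (3,7) (4,5) (5,8) (6,2) (7,4) (8,6)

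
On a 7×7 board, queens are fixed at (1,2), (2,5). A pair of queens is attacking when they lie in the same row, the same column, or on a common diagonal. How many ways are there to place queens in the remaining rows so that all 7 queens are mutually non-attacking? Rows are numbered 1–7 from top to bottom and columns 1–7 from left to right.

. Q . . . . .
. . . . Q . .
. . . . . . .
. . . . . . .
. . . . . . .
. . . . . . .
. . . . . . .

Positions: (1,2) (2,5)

Branch on row 3: col 1 → 1; col 3 → 1; col 7 → 1.
Sum: 1 + 1 + 1 = 3.

3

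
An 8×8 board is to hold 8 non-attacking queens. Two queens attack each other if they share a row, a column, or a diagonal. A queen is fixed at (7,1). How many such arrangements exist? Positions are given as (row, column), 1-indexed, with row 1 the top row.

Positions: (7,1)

Branch on row 1: col 2 → 1; col 3 → 1; col 4 → 2; col 5 → 1; col 6 → 3; col 8 → 0.
Sum: 1 + 1 + 2 + 1 + 3 + 0 = 8.

8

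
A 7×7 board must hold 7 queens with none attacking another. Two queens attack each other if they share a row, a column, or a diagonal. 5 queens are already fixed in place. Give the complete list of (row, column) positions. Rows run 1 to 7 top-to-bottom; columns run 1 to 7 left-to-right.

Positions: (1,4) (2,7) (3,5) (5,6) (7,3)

(1,4) (2,7) (3,5) (4,2) (5,6) (6,1) (7,3)

Row 4: attacked by (1,4)→{1,4,7}; (2,7)→{5,7}; (3,5)→{4,5,6}; (5,6)→{5,6,7}; (7,3)→{3,6}. Safe: 2. Place at column 2.
Row 6: attacked by (1,4)→{4}; (2,7)→{3,7}; (3,5)→{2,5}; (4,2)→{2,4}; (5,6)→{5,6,7}; (7,3)→{2,3,4}. Safe: 1. Place at column 1.
Columns [4, 7, 5, 2, 6, 1, 3], r−c [-3, -5, -2, 2, -1, 5, 4], r+c [5, 9, 8, 6, 11, 7, 10] are all distinct, so no two queens attack.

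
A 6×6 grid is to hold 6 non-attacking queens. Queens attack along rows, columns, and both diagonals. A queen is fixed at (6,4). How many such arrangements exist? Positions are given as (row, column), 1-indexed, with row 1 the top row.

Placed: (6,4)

Branch on row 1: col 1 → 0; col 2 → 0; col 3 → 1; col 5 → 0; col 6 → 0.
Sum: 0 + 0 + 1 + 0 + 0 = 1.

1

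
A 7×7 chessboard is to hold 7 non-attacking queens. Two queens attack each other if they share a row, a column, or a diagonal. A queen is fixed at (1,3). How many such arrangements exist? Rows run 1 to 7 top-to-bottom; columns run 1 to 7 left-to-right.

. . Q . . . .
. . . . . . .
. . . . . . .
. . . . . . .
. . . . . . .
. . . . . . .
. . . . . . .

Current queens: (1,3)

6

Branch on row 2: col 1 → 2; col 5 → 1; col 6 → 1; col 7 → 2.
Sum: 2 + 1 + 1 + 2 = 6.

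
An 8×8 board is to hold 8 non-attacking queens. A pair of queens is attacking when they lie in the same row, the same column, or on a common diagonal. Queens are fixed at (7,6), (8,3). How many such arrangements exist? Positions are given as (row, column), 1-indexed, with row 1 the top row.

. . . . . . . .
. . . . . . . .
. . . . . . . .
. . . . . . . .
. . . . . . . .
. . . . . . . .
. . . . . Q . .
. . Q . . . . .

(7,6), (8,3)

Branch on row 1: col 1 → 1; col 2 → 2; col 4 → 3; col 5 → 2; col 7 → 0; col 8 → 0.
Sum: 1 + 2 + 3 + 2 + 0 + 0 = 8.

8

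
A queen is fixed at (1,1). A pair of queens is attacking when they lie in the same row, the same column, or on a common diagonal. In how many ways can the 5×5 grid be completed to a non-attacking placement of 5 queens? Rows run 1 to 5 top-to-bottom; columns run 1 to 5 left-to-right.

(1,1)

Branch on row 2: col 3 → 1; col 4 → 1; col 5 → 0.
Sum: 1 + 1 + 0 = 2.

2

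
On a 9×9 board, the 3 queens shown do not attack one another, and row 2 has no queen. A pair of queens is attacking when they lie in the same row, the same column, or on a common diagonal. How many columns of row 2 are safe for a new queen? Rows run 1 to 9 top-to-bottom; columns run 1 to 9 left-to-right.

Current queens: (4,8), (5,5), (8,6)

5

(4,8) attacks row 2 at column 8 and diagonals 6.
(5,5) attacks row 2 at column 5 and diagonals 2, 8.
(8,6) attacks row 2 at column 6.
Attacked columns: {2, 5, 6, 8}. Safe: {1, 3, 4, 7, 9}.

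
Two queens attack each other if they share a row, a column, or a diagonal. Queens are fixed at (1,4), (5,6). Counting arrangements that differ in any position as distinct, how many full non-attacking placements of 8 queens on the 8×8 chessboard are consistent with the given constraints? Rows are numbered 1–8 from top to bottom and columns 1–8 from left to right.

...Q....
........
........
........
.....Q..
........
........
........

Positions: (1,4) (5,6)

Branch on row 2: col 1 → 1; col 2 → 3; col 7 → 1; col 8 → 1.
Sum: 1 + 3 + 1 + 1 = 6.

6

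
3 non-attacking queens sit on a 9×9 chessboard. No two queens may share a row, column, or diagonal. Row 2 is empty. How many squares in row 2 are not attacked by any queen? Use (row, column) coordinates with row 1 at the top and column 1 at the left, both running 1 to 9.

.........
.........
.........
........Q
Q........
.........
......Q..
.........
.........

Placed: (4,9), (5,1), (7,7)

(4,9) attacks row 2 at column 9 and diagonals 7.
(5,1) attacks row 2 at column 1 and diagonals 4.
(7,7) attacks row 2 at column 7 and diagonals 2.
Attacked columns: {1, 2, 4, 7, 9}. Safe: {3, 5, 6, 8}.

4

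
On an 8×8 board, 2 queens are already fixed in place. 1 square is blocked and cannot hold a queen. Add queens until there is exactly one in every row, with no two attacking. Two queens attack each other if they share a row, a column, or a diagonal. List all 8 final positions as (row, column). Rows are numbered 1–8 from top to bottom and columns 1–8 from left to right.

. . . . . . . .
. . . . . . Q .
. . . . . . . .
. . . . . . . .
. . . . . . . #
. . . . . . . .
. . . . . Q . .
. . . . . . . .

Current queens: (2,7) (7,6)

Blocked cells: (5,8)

(1,1) (2,7) (3,5) (4,8) (5,2) (6,4) (7,6) (8,3)

Row 1: attacked by (2,7)→{6,7,8}; (7,6)→{6}. Safe: 1, 2, 3, 4, 5. Place at column 1.
Row 3: attacked by (1,1)→{1,3}; (2,7)→{6,7,8}; (7,6)→{2,6}. Safe: 4, 5. Place at column 5.
Row 4: attacked by (1,1)→{1,4}; (2,7)→{5,7}; (3,5)→{4,5,6}; (7,6)→{3,6}. Safe: 2, 8. Place at column 8.
Row 5: attacked by (1,1)→{1,5}; (2,7)→{4,7}; (3,5)→{3,5,7}; (4,8)→{7,8}; (7,6)→{4,6,8}. Blocked: 8. Safe: 2. Place at column 2.
Row 6: attacked by (1,1)→{1,6}; (2,7)→{3,7}; (3,5)→{2,5,8}; (4,8)→{6,8}; (5,2)→{1,2,3}; (7,6)→{5,6,7}. Safe: 4. Place at column 4.
Row 8: attacked by (1,1)→{1,8}; (2,7)→{1,7}; (3,5)→{5}; (4,8)→{4,8}; (5,2)→{2,5}; (6,4)→{2,4,6}; (7,6)→{5,6,7}. Safe: 3. Place at column 3.
Columns [1, 7, 5, 8, 2, 4, 6, 3], r−c [0, -5, -2, -4, 3, 2, 1, 5], r+c [2, 9, 8, 12, 7, 10, 13, 11] are all distinct, so no two queens attack.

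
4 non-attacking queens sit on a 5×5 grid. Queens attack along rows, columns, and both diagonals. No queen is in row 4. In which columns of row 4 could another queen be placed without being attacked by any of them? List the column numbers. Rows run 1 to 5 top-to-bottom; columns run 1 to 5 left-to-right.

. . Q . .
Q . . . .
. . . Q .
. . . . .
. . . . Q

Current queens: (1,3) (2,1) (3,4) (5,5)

columns 2

(1,3) attacks row 4 at column 3.
(2,1) attacks row 4 at column 1 and diagonals 3.
(3,4) attacks row 4 at column 4 and diagonals 3, 5.
(5,5) attacks row 4 at column 5 and diagonals 4.
Attacked columns: {1, 3, 4, 5}. Safe: {2}.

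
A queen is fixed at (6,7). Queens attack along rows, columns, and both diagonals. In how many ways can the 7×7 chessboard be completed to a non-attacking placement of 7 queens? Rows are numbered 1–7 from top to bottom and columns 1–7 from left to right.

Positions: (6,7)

7

Branch on row 1: col 1 → 1; col 3 → 2; col 4 → 2; col 5 → 1; col 6 → 1.
Sum: 1 + 2 + 2 + 1 + 1 = 7.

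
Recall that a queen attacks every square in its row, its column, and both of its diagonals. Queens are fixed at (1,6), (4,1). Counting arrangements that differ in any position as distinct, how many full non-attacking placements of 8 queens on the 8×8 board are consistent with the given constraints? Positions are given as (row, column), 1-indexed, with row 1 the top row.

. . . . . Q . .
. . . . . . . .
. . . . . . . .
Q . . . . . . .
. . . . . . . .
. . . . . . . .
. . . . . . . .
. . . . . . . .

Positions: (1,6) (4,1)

4

Branch on row 2: col 2 → 2; col 4 → 2; col 8 → 0.
Sum: 2 + 2 + 0 = 4.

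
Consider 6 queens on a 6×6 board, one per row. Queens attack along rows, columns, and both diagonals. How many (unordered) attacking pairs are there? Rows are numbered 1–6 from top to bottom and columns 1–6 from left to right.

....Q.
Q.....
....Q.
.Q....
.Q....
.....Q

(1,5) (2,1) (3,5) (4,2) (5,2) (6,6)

Same column: (1,5)–(3,5) (column 5); (4,2)–(5,2) (column 2).
Same diagonal: (1,5)–(4,2) (|1−4| = |5−2| = 3).
Total attacking pairs: 3.

3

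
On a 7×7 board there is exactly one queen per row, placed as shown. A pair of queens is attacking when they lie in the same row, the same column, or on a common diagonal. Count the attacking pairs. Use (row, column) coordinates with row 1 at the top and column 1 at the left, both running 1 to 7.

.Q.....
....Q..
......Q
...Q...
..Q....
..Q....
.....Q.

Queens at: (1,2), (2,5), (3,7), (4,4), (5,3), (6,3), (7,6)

2

Same column: (5,3)–(6,3) (column 3).
Same diagonal: (4,4)–(5,3) (|4−5| = |4−3| = 1).
Total attacking pairs: 2.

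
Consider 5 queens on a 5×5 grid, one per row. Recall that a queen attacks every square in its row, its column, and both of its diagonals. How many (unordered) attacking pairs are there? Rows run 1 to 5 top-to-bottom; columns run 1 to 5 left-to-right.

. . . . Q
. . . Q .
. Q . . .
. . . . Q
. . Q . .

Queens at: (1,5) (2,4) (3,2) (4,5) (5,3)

2

Same column: (1,5)–(4,5) (column 5).
Same diagonal: (1,5)–(2,4) (|1−2| = |5−4| = 1).
Total attacking pairs: 2.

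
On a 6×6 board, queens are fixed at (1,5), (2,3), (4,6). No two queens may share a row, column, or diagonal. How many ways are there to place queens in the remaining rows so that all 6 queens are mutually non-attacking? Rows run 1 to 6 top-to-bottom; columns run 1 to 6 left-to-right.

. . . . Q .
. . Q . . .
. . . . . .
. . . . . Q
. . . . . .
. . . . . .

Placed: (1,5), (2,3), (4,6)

Branch on row 3: col 1 → 1.
Sum: 1 = 1.

1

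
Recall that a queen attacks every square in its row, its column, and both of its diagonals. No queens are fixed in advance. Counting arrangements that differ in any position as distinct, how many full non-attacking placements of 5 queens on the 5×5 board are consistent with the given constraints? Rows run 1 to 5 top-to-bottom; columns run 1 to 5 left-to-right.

Branch on row 1: col 1 → 2; col 2 → 2; col 3 → 2; col 4 → 2; col 5 → 2.
Sum: 2 + 2 + 2 + 2 + 2 = 10.
(This is the classic 5-queens count.)

10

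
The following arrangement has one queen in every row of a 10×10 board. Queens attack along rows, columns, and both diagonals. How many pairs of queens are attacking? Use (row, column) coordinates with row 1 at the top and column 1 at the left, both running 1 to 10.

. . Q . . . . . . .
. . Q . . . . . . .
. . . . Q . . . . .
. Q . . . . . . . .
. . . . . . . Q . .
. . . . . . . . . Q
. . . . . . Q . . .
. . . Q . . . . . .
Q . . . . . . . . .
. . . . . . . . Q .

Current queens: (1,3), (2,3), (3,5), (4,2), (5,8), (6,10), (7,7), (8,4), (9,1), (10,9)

2

Same column: (1,3)–(2,3) (column 3).
Same diagonal: (1,3)–(3,5) (|1−3| = |3−5| = 2).
Total attacking pairs: 2.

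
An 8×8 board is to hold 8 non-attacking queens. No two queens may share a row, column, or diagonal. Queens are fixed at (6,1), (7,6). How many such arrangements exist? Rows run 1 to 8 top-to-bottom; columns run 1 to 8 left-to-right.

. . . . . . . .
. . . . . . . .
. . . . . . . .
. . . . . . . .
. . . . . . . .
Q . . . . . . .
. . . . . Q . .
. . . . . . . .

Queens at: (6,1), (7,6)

Branch on row 1: col 2 → 0; col 3 → 0; col 4 → 0; col 5 → 1; col 7 → 1; col 8 → 0.
Sum: 0 + 0 + 0 + 1 + 1 + 0 = 2.

2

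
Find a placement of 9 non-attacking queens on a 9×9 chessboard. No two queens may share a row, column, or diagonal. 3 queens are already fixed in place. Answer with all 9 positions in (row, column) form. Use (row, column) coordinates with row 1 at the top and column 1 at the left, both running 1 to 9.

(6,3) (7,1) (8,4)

(1,5) (2,8) (3,2) (4,9) (5,6) (6,3) (7,1) (8,4) (9,7)

Row 1: attacked by (6,3)→{3,8}; (7,1)→{1,7}; (8,4)→{4}. Safe: 2, 5, 6, 9. Place at column 5.
Row 2: attacked by (1,5)→{4,5,6}; (6,3)→{3,7}; (7,1)→{1,6}; (8,4)→{4}. Safe: 2, 8, 9. Place at column 8.
Row 3: attacked by (1,5)→{3,5,7}; (2,8)→{7,8,9}; (6,3)→{3,6}; (7,1)→{1,5}; (8,4)→{4,9}. Safe: 2. Place at column 2.
Row 4: attacked by (1,5)→{2,5,8}; (2,8)→{6,8}; (3,2)→{1,2,3}; (6,3)→{1,3,5}; (7,1)→{1,4}; (8,4)→{4,8}. Safe: 7, 9. Place at column 9.
Row 5: attacked by (1,5)→{1,5,9}; (2,8)→{5,8}; (3,2)→{2,4}; (4,9)→{8,9}; (6,3)→{2,3,4}; (7,1)→{1,3}; (8,4)→{1,4,7}. Safe: 6. Place at column 6.
Row 9: attacked by (1,5)→{5}; (2,8)→{1,8}; (3,2)→{2,8}; (4,9)→{4,9}; (5,6)→{2,6}; (6,3)→{3,6}; (7,1)→{1,3}; (8,4)→{3,4,5}. Safe: 7. Place at column 7.
Columns [5, 8, 2, 9, 6, 3, 1, 4, 7], r−c [-4, -6, 1, -5, -1, 3, 6, 4, 2], r+c [6, 10, 5, 13, 11, 9, 8, 12, 16] are all distinct, so no two queens attack.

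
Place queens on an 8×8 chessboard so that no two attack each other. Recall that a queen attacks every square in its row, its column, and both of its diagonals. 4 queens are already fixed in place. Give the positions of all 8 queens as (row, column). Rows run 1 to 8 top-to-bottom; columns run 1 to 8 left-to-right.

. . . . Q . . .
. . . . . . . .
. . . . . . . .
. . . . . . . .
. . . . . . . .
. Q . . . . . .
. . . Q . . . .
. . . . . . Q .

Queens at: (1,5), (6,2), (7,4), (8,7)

Row 2: attacked by (1,5)→{4,5,6}; (6,2)→{2,6}; (7,4)→{4}; (8,7)→{1,7}. Safe: 3, 8. Place at column 3.
Row 3: attacked by (1,5)→{3,5,7}; (2,3)→{2,3,4}; (6,2)→{2,5}; (7,4)→{4,8}; (8,7)→{2,7}. Safe: 1, 6. Place at column 1.
Row 4: attacked by (1,5)→{2,5,8}; (2,3)→{1,3,5}; (3,1)→{1,2}; (6,2)→{2,4}; (7,4)→{1,4,7}; (8,7)→{3,7}. Safe: 6. Place at column 6.
Row 5: attacked by (1,5)→{1,5}; (2,3)→{3,6}; (3,1)→{1,3}; (4,6)→{5,6,7}; (6,2)→{1,2,3}; (7,4)→{2,4,6}; (8,7)→{4,7}. Safe: 8. Place at column 8.
Columns [5, 3, 1, 6, 8, 2, 4, 7], r−c [-4, -1, 2, -2, -3, 4, 3, 1], r+c [6, 5, 4, 10, 13, 8, 11, 15] are all distinct, so no two queens attack.

(1,5) (2,3) (3,1) (4,6) (5,8) (6,2) (7,4) (8,7)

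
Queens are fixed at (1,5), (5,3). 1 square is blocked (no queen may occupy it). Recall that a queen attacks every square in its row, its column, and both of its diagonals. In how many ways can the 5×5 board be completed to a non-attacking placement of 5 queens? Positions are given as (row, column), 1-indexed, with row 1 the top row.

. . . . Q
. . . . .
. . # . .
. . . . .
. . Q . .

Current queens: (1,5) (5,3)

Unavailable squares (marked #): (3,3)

Branch on row 2: col 1 → 0; col 2 → 1.
Sum: 0 + 1 = 1.

1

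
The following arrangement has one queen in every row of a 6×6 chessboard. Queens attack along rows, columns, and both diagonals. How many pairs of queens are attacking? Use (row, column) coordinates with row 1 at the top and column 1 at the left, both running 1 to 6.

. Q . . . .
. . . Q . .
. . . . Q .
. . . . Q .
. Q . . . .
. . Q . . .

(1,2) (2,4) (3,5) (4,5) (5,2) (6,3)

6

Same column: (1,2)–(5,2) (column 2); (3,5)–(4,5) (column 5).
Same diagonal: (1,2)–(4,5) (|1−4| = |2−5| = 3); (2,4)–(3,5) (|2−3| = |4−5| = 1); (4,5)–(6,3) (|4−6| = |5−3| = 2); (5,2)–(6,3) (|5−6| = |2−3| = 1).
Total attacking pairs: 6.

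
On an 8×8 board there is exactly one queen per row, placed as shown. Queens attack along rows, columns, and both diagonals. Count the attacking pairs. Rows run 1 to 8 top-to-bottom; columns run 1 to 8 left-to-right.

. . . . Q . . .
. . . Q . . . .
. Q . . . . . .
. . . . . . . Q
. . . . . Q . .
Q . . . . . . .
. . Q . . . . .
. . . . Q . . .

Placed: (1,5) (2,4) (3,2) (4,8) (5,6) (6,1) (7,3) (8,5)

Same column: (1,5)–(8,5) (column 5).
Same diagonal: (1,5)–(2,4) (|1−2| = |5−4| = 1); (1,5)–(4,8) (|1−4| = |5−8| = 3).
Total attacking pairs: 3.

3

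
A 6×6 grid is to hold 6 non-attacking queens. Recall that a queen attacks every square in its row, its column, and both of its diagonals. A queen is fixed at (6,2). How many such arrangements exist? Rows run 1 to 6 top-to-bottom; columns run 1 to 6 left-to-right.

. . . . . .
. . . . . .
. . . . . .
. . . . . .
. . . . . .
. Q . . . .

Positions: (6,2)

1

Branch on row 1: col 1 → 0; col 3 → 0; col 4 → 0; col 5 → 1; col 6 → 0.
Sum: 0 + 0 + 0 + 1 + 0 = 1.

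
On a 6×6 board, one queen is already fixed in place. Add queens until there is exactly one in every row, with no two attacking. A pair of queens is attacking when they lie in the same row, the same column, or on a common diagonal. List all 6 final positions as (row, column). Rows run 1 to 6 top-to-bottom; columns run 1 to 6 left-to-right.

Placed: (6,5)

Row 1: attacked by (6,5)→{5}. Safe: 1, 2, 3, 4, 6. Place at column 2.
Row 2: attacked by (1,2)→{1,2,3}; (6,5)→{1,5}. Safe: 4, 6. Place at column 4.
Row 3: attacked by (1,2)→{2,4}; (2,4)→{3,4,5}; (6,5)→{2,5}. Safe: 1, 6. Place at column 6.
Row 4: attacked by (1,2)→{2,5}; (2,4)→{2,4,6}; (3,6)→{5,6}; (6,5)→{3,5}. Safe: 1. Place at column 1.
Row 5: attacked by (1,2)→{2,6}; (2,4)→{1,4}; (3,6)→{4,6}; (4,1)→{1,2}; (6,5)→{4,5,6}. Safe: 3. Place at column 3.
Columns [2, 4, 6, 1, 3, 5], r−c [-1, -2, -3, 3, 2, 1], r+c [3, 6, 9, 5, 8, 11] are all distinct, so no two queens attack.

(1,2) (2,4) (3,6) (4,1) (5,3) (6,5)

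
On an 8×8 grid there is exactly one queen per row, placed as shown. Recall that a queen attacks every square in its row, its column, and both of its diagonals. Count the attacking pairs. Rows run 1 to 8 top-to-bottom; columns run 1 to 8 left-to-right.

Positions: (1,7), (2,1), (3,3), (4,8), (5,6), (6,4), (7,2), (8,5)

All columns are distinct and no two queens satisfy |Δrow| = |Δcol|, so no pair attacks.

0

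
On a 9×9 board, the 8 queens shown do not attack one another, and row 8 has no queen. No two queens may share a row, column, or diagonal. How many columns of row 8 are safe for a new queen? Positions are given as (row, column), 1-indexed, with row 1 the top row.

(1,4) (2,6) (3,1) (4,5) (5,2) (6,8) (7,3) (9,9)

1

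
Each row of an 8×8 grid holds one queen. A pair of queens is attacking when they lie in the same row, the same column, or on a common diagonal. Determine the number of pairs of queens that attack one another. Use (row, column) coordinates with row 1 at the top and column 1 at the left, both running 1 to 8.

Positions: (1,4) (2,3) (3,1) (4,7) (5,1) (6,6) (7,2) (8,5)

Same column: (3,1)–(5,1) (column 1).
Same diagonal: (1,4)–(2,3) (|1−2| = |4−3| = 1); (1,4)–(4,7) (|1−4| = |4−7| = 3).
Total attacking pairs: 3.

3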